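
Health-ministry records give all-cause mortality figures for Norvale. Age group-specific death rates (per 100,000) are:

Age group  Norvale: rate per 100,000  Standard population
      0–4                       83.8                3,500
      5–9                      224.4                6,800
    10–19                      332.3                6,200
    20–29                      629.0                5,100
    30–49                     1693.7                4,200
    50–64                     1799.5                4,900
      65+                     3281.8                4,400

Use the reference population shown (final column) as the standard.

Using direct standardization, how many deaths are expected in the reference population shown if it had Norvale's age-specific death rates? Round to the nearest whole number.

Expected deaths = Σ (standard pop × age-specific rate ÷ 100,000)
= 3,500×83.8/100,000 + 6,800×224.4/100,000 + 6,200×332.3/100,000 + 5,100×629.0/100,000 + 4,200×1693.7/100,000 + 4,900×1799.5/100,000 + 4,400×3281.8/100,000
= 2.93 + 15.26 + 20.60 + 32.08 + 71.14 + 88.18 + 144.40 = 374.58.

375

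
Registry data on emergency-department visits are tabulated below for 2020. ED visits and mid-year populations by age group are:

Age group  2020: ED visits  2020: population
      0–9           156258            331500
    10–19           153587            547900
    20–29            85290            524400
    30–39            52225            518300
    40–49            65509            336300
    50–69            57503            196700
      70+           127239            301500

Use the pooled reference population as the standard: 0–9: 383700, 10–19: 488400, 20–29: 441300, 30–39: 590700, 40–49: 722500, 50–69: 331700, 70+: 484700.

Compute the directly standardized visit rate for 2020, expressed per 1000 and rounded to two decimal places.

258.88

Age-specific rates per 1000 for 2020: 471.367, 280.319, 162.643, 100.762, 194.793, 292.339, 422.020.
Standard total = 3443000; weights = 0.1114, 0.1419, 0.1282, 0.1716, 0.2098, 0.0963, 0.1408.
Standardized rate: 0.1114×471.367 + 0.1419×280.319 + 0.1282×162.643 + 0.1716×100.762 + 0.2098×194.793 + 0.0963×292.339 + 0.1408×422.020 = 258.8806 per 1000.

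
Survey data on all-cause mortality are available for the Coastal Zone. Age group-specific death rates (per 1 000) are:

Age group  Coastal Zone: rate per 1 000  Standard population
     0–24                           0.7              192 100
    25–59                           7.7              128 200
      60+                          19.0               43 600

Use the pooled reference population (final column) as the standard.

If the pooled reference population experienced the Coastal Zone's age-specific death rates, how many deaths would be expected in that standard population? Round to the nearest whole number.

Expected deaths = Σ (standard pop × age-specific rate ÷ 1 000)
= 192 100×0.7/1 000 + 128 200×7.7/1 000 + 43 600×19.0/1 000
= 134.47 + 987.14 + 828.40 = 1950.01.

1950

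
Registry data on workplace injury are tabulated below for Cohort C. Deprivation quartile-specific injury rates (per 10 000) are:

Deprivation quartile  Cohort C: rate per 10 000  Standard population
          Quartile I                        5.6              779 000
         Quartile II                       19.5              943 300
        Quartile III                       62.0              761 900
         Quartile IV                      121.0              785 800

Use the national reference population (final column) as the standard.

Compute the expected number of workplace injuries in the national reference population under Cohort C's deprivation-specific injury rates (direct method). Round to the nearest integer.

Expected workplace injuries = Σ (standard pop × deprivation-specific rate ÷ 10 000)
= 779 000×5.6/10 000 + 943 300×19.5/10 000 + 761 900×62.0/10 000 + 785 800×121.0/10 000
= 436.24 + 1839.43 + 4723.78 + 9508.18 = 16507.63.

16508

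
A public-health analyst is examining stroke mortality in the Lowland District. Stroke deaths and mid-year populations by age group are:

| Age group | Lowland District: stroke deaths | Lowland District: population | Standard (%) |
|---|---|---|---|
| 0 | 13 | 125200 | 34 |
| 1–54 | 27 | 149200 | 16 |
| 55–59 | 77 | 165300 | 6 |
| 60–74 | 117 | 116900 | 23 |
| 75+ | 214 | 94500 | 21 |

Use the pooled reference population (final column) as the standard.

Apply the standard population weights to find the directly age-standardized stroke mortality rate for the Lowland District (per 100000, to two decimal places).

Age-specific rates per 100000 for the Lowland District: 10.38, 18.10, 46.58, 100.09, 226.46.
Standard weights: 0.34, 0.16, 0.06, 0.23, 0.21.
Standardized rate: 0.3400×10.38 + 0.1600×18.10 + 0.0600×46.58 + 0.2300×100.09 + 0.2100×226.46 = 79.7959 per 100000.

79.80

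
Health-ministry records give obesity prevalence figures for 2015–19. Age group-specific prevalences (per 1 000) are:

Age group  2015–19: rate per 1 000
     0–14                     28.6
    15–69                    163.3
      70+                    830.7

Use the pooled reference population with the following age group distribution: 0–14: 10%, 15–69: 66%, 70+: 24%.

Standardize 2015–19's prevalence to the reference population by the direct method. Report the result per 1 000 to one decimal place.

310.0

Standard weights: 0.10, 0.66, 0.24.
Standardized rate: 0.1000×28.6 + 0.6600×163.3 + 0.2400×830.7 = 310.0060 per 1 000.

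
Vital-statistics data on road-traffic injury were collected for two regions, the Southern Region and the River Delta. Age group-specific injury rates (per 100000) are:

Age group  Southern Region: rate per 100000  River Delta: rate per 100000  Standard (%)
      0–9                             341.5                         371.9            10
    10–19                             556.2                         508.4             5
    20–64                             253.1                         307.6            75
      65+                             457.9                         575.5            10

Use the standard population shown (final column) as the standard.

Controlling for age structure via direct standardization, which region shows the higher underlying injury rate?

River Delta

Standard weights: 0.10, 0.05, 0.75, 0.10.
The Southern Region: 0.1000×341.5 + 0.0500×556.2 + 0.7500×253.1 + 0.1000×457.9 = 297.5750 per 100000.
The River Delta: 0.1000×371.9 + 0.0500×508.4 + 0.7500×307.6 + 0.1000×575.5 = 350.8600 per 100000.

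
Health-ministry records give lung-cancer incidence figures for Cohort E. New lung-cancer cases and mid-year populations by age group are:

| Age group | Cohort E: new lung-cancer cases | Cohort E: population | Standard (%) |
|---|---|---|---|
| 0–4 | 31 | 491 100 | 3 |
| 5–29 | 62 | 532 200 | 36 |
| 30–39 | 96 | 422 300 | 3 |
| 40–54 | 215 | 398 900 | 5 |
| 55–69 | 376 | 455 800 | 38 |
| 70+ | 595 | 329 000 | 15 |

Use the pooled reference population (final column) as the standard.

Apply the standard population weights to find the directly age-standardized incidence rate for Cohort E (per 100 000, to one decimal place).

66.2

Age-specific rates per 100 000 for Cohort E: 6.31, 11.65, 22.73, 53.90, 82.49, 180.85.
Standard weights: 0.03, 0.36, 0.03, 0.05, 0.38, 0.15.
Standardized rate: 0.0300×6.31 + 0.3600×11.65 + 0.0300×22.73 + 0.0500×53.90 + 0.3800×82.49 + 0.1500×180.85 = 66.2349 per 100 000.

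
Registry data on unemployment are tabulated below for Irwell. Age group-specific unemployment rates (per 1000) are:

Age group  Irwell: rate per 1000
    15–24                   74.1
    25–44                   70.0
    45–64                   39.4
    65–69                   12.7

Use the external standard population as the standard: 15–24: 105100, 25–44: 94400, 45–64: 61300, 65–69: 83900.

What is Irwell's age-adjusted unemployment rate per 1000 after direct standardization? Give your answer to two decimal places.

51.86

Standard total = 344700; weights = 0.3049, 0.2739, 0.1778, 0.2434.
Standardized rate: 0.3049×74.1 + 0.2739×70.0 + 0.1778×39.4 + 0.2434×12.7 = 51.8615 per 1000.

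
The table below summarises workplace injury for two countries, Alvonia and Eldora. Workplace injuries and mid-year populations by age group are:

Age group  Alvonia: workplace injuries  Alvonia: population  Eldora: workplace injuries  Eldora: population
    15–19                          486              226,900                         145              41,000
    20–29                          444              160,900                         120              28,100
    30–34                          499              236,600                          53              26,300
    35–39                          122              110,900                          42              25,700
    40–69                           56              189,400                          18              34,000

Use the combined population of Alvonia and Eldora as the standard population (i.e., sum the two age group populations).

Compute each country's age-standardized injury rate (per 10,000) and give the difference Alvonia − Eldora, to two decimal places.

Age-specific rates per 10,000 for Alvonia: 21.42, 27.59, 21.09, 11.00, 2.96.
For Eldora: 35.37, 42.70, 20.15, 16.34, 5.29.
Combined standard total = 1,079,800; weights = 0.2481, 0.1750, 0.2435, 0.1265, 0.2069.
Alvonia: 0.2481×21.42 + 0.1750×27.59 + 0.2435×21.09 + 0.1265×11.00 + 0.2069×2.96 = 17.2824 per 10,000.
Eldora: 0.2481×35.37 + 0.1750×42.70 + 0.2435×20.15 + 0.1265×16.34 + 0.2069×5.29 = 24.3182 per 10,000.
Difference = 17.2824 − 24.3182 = -7.0358.

-7.04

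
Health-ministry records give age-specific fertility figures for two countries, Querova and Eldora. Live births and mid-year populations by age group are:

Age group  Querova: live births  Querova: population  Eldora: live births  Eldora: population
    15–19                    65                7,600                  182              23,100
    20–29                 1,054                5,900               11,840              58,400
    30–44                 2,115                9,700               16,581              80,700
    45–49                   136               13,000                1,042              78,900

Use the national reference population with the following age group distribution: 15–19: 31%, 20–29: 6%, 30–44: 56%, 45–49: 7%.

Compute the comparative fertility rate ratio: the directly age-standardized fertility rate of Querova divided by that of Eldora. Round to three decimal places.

1.043

Age-specific rates per 1,000 for Querova: 8.553, 178.644, 218.041, 10.462.
For Eldora: 7.879, 202.740, 205.465, 13.207.
Standard weights: 0.31, 0.06, 0.56, 0.07.
Querova: 0.3100×8.553 + 0.0600×178.644 + 0.5600×218.041 + 0.0700×10.462 = 136.2054 per 1,000.
Eldora: 0.3100×7.879 + 0.0600×202.740 + 0.5600×205.465 + 0.0700×13.207 = 130.5915 per 1,000.
Ratio = 136.2054 ÷ 130.5915 = 1.04299.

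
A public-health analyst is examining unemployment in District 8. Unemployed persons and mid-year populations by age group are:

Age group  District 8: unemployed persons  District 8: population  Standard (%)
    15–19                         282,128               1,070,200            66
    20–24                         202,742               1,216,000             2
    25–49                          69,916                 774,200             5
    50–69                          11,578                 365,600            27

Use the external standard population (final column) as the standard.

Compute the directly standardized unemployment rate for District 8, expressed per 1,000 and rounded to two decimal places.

Age-specific rates per 1,000 for District 8: 263.622, 166.729, 90.307, 31.668.
Standard weights: 0.66, 0.02, 0.05, 0.27.
Standardized rate: 0.6600×263.622 + 0.0200×166.729 + 0.0500×90.307 + 0.2700×31.668 = 190.3908 per 1,000.

190.39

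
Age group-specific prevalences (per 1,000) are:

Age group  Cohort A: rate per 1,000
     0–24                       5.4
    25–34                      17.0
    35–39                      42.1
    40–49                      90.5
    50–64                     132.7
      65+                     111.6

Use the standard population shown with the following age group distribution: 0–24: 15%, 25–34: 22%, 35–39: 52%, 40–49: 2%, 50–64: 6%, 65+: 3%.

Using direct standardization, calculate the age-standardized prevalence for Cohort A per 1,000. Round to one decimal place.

Standard weights: 0.15, 0.22, 0.52, 0.02, 0.06, 0.03.
Standardized rate: 0.1500×5.4 + 0.2200×17.0 + 0.5200×42.1 + 0.0200×90.5 + 0.0600×132.7 + 0.0300×111.6 = 39.5620 per 1,000.

39.6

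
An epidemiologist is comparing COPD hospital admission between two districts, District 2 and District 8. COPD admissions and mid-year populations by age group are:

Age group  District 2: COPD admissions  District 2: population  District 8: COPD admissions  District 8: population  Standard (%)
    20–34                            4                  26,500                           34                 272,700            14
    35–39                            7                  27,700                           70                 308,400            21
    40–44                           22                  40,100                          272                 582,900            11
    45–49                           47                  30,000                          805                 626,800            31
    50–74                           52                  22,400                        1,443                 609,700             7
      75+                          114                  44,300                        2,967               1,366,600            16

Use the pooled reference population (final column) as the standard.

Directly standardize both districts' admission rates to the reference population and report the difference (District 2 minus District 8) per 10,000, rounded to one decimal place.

Age-specific rates per 10,000 for District 2: 1.51, 2.53, 5.49, 15.67, 23.21, 25.73.
For District 8: 1.25, 2.27, 4.67, 12.84, 23.67, 21.71.
Standard weights: 0.14, 0.21, 0.11, 0.31, 0.07, 0.16.
District 2: 0.1400×1.51 + 0.2100×2.53 + 0.1100×5.49 + 0.3100×15.67 + 0.0700×23.21 + 0.1600×25.73 = 11.9445 per 10,000.
District 8: 0.1400×1.25 + 0.2100×2.27 + 0.1100×4.67 + 0.3100×12.84 + 0.0700×23.67 + 0.1600×21.71 = 10.2763 per 10,000.
Difference = 11.9445 − 10.2763 = 1.6683.

1.7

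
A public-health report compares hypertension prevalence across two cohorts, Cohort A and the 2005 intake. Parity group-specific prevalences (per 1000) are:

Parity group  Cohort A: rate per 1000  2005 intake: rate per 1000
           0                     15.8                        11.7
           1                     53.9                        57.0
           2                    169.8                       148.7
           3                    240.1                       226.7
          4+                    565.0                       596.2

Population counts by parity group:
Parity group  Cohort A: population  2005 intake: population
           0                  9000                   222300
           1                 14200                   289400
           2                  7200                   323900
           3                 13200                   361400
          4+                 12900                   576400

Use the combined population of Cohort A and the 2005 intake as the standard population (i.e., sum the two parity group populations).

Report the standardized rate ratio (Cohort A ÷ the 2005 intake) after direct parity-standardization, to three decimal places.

0.987

Combined standard total = 1829900; weights = 0.1264, 0.1659, 0.1809, 0.2047, 0.3220.
Cohort A: 0.1264×15.8 + 0.1659×53.9 + 0.1809×169.8 + 0.2047×240.1 + 0.3220×565.0 = 272.7664 per 1000.
The 2005 intake: 0.1264×11.7 + 0.1659×57.0 + 0.1809×148.7 + 0.2047×226.7 + 0.3220×596.2 = 276.2492 per 1000.
Ratio = 272.7664 ÷ 276.2492 = 0.98739.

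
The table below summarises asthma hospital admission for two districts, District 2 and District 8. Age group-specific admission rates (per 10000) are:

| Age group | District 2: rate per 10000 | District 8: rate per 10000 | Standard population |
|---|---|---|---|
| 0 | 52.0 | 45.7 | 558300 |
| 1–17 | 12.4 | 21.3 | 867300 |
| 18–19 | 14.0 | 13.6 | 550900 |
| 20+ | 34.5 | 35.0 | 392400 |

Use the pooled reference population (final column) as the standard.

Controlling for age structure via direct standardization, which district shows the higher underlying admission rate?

Standard total = 2368900; weights = 0.2357, 0.3661, 0.2326, 0.1656.
District 2: 0.2357×52.0 + 0.3661×12.4 + 0.2326×14.0 + 0.1656×34.5 = 25.7658 per 10000.
District 8: 0.2357×45.7 + 0.3661×21.3 + 0.2326×13.6 + 0.1656×35.0 = 27.5292 per 10000.

District 8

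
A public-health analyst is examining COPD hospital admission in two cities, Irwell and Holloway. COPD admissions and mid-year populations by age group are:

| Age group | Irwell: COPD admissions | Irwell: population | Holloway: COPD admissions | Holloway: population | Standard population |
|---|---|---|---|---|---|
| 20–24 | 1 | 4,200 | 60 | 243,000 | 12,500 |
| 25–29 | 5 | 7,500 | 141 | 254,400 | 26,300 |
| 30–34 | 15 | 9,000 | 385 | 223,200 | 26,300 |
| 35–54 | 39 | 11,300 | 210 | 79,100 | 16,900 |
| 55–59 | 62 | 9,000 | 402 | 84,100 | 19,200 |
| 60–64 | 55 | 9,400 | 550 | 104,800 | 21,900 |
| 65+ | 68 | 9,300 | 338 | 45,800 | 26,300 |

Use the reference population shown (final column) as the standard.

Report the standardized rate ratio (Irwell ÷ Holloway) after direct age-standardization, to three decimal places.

1.131

Age-specific rates per 10,000 for Irwell: 2.38, 6.67, 16.67, 34.51, 68.89, 58.51, 73.12.
For Holloway: 2.47, 5.54, 17.25, 26.55, 47.80, 52.48, 73.80.
Standard total = 149,400; weights = 0.0837, 0.1760, 0.1760, 0.1131, 0.1285, 0.1466, 0.1760.
Irwell: 0.0837×2.38 + 0.1760×6.67 + 0.1760×16.67 + 0.1131×34.51 + 0.1285×68.89 + 0.1466×58.51 + 0.1760×73.12 = 38.5125 per 10,000.
Holloway: 0.0837×2.47 + 0.1760×5.54 + 0.1760×17.25 + 0.1131×26.55 + 0.1285×47.80 + 0.1466×52.48 + 0.1760×73.80 = 34.0493 per 10,000.
Ratio = 38.5125 ÷ 34.0493 = 1.13108.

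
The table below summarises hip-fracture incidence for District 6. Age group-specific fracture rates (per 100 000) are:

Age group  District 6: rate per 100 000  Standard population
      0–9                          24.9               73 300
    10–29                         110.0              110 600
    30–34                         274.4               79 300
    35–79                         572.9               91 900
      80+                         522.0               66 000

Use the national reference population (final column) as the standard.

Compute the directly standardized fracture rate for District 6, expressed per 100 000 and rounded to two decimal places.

291.74

Standard total = 421 100; weights = 0.1741, 0.2626, 0.1883, 0.2182, 0.1567.
Standardized rate: 0.1741×24.9 + 0.2626×110.0 + 0.1883×274.4 + 0.2182×572.9 + 0.1567×522.0 = 291.7421 per 100 000.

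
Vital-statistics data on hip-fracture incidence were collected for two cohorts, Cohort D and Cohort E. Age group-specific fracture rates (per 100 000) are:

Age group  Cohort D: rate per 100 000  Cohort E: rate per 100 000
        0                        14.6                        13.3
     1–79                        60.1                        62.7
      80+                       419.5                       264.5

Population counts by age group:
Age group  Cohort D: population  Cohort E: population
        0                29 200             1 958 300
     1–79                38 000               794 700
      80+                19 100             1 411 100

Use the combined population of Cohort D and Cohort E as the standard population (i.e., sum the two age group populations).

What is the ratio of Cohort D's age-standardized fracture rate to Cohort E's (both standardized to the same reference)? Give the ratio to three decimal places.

1.486

Combined standard total = 4 250 400; weights = 0.4676, 0.1959, 0.3365.
Cohort D: 0.4676×14.6 + 0.1959×60.1 + 0.3365×419.5 = 159.7571 per 100 000.
Cohort E: 0.4676×13.3 + 0.1959×62.7 + 0.3365×264.5 = 107.5033 per 100 000.
Ratio = 159.7571 ÷ 107.5033 = 1.48607.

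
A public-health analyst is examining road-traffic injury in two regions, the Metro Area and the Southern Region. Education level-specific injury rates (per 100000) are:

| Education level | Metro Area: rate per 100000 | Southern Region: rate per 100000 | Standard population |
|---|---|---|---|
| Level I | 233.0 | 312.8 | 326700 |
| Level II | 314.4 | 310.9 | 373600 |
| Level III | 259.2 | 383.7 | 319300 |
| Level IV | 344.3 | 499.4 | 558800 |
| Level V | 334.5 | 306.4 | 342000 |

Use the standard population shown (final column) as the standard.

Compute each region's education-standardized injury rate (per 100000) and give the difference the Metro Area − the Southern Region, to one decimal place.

Standard total = 1920400; weights = 0.1701, 0.1945, 0.1663, 0.2910, 0.1781.
The Metro Area: 0.1701×233.0 + 0.1945×314.4 + 0.1663×259.2 + 0.2910×344.3 + 0.1781×334.5 = 303.6541 per 100000.
The Southern Region: 0.1701×312.8 + 0.1945×310.9 + 0.1663×383.7 + 0.2910×499.4 + 0.1781×306.4 = 377.3760 per 100000.
Difference = 303.6541 − 377.3760 = -73.7219.

-73.7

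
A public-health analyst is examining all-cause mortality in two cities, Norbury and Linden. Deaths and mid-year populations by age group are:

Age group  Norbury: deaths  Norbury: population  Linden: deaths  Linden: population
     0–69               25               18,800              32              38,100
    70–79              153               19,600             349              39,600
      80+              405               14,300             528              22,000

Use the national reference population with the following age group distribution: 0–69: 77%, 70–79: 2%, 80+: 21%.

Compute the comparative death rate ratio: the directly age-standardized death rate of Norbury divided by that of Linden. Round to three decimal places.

Age-specific rates per 1,000 for Norbury: 1.330, 7.806, 28.322.
For Linden: 0.840, 8.813, 24.000.
Standard weights: 0.77, 0.02, 0.21.
Norbury: 0.7700×1.330 + 0.0200×7.806 + 0.2100×28.322 = 7.1276 per 1,000.
Linden: 0.7700×0.840 + 0.0200×8.813 + 0.2100×24.000 = 5.8630 per 1,000.
Ratio = 7.1276 ÷ 5.8630 = 1.21570.

1.216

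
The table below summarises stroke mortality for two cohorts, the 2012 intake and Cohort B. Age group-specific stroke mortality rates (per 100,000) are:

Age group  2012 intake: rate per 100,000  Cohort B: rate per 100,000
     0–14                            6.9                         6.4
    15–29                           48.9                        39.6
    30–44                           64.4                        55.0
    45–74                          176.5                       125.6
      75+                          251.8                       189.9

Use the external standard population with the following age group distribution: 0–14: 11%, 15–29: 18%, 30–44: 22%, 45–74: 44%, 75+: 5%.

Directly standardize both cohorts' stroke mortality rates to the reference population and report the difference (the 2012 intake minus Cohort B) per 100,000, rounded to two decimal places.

29.29

Standard weights: 0.11, 0.18, 0.22, 0.44, 0.05.
The 2012 intake: 0.1100×6.9 + 0.1800×48.9 + 0.2200×64.4 + 0.4400×176.5 + 0.0500×251.8 = 113.9790 per 100,000.
Cohort B: 0.1100×6.4 + 0.1800×39.6 + 0.2200×55.0 + 0.4400×125.6 + 0.0500×189.9 = 84.6910 per 100,000.
Difference = 113.9790 − 84.6910 = 29.2880.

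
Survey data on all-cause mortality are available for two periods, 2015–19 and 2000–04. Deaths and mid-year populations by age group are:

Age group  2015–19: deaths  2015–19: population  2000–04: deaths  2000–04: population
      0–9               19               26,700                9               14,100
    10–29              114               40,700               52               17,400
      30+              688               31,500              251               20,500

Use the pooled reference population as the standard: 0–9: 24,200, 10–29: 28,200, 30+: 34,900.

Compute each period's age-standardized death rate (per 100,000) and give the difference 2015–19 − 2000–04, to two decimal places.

379.65

Age-specific rates per 100,000 for 2015–19: 71.16, 280.10, 2184.13.
For 2000–04: 63.83, 298.85, 1224.39.
Standard total = 87,300; weights = 0.2772, 0.3230, 0.3998.
2015–19: 0.2772×71.16 + 0.3230×280.10 + 0.3998×2184.13 = 983.3551 per 100,000.
2000–04: 0.2772×63.83 + 0.3230×298.85 + 0.3998×1224.39 = 603.7055 per 100,000.
Difference = 983.3551 − 603.7055 = 379.6496.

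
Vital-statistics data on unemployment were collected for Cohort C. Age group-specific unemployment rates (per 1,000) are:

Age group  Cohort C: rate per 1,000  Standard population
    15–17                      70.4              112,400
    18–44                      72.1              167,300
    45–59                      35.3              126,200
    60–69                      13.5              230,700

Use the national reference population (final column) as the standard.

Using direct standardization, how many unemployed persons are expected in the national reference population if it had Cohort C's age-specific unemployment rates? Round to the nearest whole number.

27545

Expected unemployed persons = Σ (standard pop × age-specific rate ÷ 1,000)
= 112,400×70.4/1,000 + 167,300×72.1/1,000 + 126,200×35.3/1,000 + 230,700×13.5/1,000
= 7912.96 + 12062.33 + 4454.86 + 3114.45 = 27544.60.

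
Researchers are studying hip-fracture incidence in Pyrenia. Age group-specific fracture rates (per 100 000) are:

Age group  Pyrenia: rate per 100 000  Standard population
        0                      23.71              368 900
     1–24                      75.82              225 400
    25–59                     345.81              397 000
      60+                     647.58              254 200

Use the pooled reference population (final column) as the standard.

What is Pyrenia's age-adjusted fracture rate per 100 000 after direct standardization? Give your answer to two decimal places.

Standard total = 1 245 500; weights = 0.2962, 0.1810, 0.3187, 0.2041.
Standardized rate: 0.2962×23.71 + 0.1810×75.82 + 0.3187×345.81 + 0.2041×647.58 = 263.1376 per 100 000.

263.14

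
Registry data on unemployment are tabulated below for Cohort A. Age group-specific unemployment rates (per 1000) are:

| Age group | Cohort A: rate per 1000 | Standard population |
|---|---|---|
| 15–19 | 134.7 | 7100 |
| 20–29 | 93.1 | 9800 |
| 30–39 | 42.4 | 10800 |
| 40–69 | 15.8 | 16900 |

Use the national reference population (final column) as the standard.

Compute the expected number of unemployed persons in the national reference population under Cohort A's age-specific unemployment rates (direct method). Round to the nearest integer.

2594

Expected unemployed persons = Σ (standard pop × age-specific rate ÷ 1000)
= 7100×134.7/1000 + 9800×93.1/1000 + 10800×42.4/1000 + 16900×15.8/1000
= 956.37 + 912.38 + 457.92 + 267.02 = 2593.69.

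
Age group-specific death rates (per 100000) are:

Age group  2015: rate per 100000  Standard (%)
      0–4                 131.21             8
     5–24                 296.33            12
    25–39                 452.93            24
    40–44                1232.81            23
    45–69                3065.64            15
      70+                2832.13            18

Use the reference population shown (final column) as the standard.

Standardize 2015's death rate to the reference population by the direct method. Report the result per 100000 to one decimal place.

1407.9

Standard weights: 0.08, 0.12, 0.24, 0.23, 0.15, 0.18.
Standardized rate: 0.0800×131.21 + 0.1200×296.33 + 0.2400×452.93 + 0.2300×1232.81 + 0.1500×3065.64 + 0.1800×2832.13 = 1407.9353 per 100000.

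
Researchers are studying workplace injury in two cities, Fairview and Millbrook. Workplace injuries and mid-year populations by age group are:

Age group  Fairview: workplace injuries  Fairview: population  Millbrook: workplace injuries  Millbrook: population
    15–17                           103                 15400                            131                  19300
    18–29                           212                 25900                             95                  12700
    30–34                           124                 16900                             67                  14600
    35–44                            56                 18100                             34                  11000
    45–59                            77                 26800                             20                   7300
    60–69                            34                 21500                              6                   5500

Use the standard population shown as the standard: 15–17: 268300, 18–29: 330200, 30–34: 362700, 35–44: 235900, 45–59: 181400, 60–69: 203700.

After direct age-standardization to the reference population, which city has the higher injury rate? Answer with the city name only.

Age-specific rates per 10000 for Fairview: 66.88, 81.85, 73.37, 30.94, 28.73, 15.81.
For Millbrook: 67.88, 74.80, 45.89, 30.91, 27.40, 10.91.
Standard total = 1582200; weights = 0.1696, 0.2087, 0.2292, 0.1491, 0.1147, 0.1287.
Fairview: 0.1696×66.88 + 0.2087×81.85 + 0.2292×73.37 + 0.1491×30.94 + 0.1147×28.73 + 0.1287×15.81 = 55.1869 per 10000.
Millbrook: 0.1696×67.88 + 0.2087×74.80 + 0.2292×45.89 + 0.1491×30.91 + 0.1147×27.40 + 0.1287×10.91 = 46.7950 per 10000.
The crude rates (48.64 vs 50.14) would put Millbrook higher, but that reflects its age composition; once standardized to a common age structure, Fairview has the higher underlying rate.

Fairview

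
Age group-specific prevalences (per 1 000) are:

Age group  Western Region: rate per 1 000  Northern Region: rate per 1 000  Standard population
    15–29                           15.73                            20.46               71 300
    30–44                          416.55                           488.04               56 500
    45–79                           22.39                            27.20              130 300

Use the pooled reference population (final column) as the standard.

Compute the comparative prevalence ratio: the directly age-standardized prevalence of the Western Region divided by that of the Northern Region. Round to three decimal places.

Standard total = 258 100; weights = 0.2762, 0.2189, 0.5048.
The Western Region: 0.2762×15.73 + 0.2189×416.55 + 0.5048×22.39 = 106.8347 per 1 000.
The Northern Region: 0.2762×20.46 + 0.2189×488.04 + 0.5048×27.20 = 126.2194 per 1 000.
Ratio = 106.8347 ÷ 126.2194 = 0.84642.

0.846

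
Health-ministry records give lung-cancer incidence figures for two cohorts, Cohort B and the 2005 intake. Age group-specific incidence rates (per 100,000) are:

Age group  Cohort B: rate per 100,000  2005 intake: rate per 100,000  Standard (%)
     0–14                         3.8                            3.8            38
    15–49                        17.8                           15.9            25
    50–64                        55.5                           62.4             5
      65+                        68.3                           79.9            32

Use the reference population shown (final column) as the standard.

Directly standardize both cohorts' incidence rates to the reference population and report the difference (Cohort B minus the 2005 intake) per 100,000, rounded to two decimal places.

Standard weights: 0.38, 0.25, 0.05, 0.32.
Cohort B: 0.3800×3.8 + 0.2500×17.8 + 0.0500×55.5 + 0.3200×68.3 = 30.5250 per 100,000.
The 2005 intake: 0.3800×3.8 + 0.2500×15.9 + 0.0500×62.4 + 0.3200×79.9 = 34.1070 per 100,000.
Difference = 30.5250 − 34.1070 = -3.5820.

-3.58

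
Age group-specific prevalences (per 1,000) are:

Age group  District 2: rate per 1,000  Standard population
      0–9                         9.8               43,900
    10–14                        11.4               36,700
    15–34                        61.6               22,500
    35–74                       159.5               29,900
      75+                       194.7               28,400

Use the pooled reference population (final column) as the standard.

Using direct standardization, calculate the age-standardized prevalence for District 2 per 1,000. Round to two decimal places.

77.65

Standard total = 161,400; weights = 0.2720, 0.2274, 0.1394, 0.1853, 0.1760.
Standardized rate: 0.2720×9.8 + 0.2274×11.4 + 0.1394×61.6 + 0.1853×159.5 + 0.1760×194.7 = 77.6526 per 1,000.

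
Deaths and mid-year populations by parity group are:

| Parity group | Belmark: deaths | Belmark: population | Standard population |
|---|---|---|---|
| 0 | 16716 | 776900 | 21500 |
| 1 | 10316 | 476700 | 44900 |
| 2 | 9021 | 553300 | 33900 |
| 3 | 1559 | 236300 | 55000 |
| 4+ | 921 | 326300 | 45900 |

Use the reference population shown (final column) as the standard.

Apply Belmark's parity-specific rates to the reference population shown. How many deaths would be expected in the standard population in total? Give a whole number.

Parity-specific rates per 1000 for Belmark: 21.516, 21.640, 16.304, 6.598, 2.823.
Expected deaths = Σ (standard pop × parity-specific rate ÷ 1000)
= 21500×21.516/1000 + 44900×21.640/1000 + 33900×16.304/1000 + 55000×6.598/1000 + 45900×2.823/1000
= 462.60 + 971.66 + 552.71 + 362.87 + 129.56 = 2479.38.

2479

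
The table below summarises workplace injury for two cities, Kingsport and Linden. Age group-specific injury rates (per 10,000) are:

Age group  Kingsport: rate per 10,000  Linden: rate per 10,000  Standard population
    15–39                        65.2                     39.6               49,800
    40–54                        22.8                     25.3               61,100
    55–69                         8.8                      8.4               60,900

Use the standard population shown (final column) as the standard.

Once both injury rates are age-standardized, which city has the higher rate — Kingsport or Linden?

Kingsport

Standard total = 171,800; weights = 0.2899, 0.3556, 0.3545.
Kingsport: 0.2899×65.2 + 0.3556×22.8 + 0.3545×8.8 = 30.1278 per 10,000.
Linden: 0.2899×39.6 + 0.3556×25.3 + 0.3545×8.4 = 23.4544 per 10,000.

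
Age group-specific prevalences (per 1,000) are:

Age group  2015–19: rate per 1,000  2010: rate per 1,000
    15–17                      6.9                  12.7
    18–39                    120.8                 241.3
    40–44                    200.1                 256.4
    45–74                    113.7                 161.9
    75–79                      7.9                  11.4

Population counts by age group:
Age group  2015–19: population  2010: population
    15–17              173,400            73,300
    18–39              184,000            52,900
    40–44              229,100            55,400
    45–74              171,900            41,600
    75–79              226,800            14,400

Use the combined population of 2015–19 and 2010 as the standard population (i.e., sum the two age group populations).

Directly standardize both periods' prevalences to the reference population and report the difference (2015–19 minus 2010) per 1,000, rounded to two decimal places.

-46.72

Combined standard total = 1,222,800; weights = 0.2018, 0.1937, 0.2327, 0.1746, 0.1973.
2015–19: 0.2018×6.9 + 0.1937×120.8 + 0.2327×200.1 + 0.1746×113.7 + 0.1973×7.9 = 92.7614 per 1,000.
2010: 0.2018×12.7 + 0.1937×241.3 + 0.2327×256.4 + 0.1746×161.9 + 0.1973×11.4 = 139.4817 per 1,000.
Difference = 92.7614 − 139.4817 = -46.7203.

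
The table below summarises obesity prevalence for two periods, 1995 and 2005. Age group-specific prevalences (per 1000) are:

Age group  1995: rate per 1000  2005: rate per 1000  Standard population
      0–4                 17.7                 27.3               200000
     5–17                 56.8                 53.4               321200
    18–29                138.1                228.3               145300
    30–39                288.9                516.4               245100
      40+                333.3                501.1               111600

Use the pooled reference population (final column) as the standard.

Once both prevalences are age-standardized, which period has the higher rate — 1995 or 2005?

2005

Standard total = 1023200; weights = 0.1955, 0.3139, 0.1420, 0.2395, 0.1091.
1995: 0.1955×17.7 + 0.3139×56.8 + 0.1420×138.1 + 0.2395×288.9 + 0.1091×333.3 = 146.4579 per 1000.
2005: 0.1955×27.3 + 0.3139×53.4 + 0.1420×228.3 + 0.2395×516.4 + 0.1091×501.1 = 232.8738 per 1000.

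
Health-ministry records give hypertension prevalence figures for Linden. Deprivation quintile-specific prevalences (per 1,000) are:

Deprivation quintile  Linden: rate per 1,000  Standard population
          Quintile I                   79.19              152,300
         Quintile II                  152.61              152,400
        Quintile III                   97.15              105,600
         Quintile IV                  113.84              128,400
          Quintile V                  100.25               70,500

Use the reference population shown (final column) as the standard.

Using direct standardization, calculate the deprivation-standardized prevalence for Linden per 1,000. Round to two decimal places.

Standard total = 609,200; weights = 0.2500, 0.2502, 0.1733, 0.2108, 0.1157.
Standardized rate: 0.2500×79.19 + 0.2502×152.61 + 0.1733×97.15 + 0.2108×113.84 + 0.1157×100.25 = 110.4106 per 1,000.

110.41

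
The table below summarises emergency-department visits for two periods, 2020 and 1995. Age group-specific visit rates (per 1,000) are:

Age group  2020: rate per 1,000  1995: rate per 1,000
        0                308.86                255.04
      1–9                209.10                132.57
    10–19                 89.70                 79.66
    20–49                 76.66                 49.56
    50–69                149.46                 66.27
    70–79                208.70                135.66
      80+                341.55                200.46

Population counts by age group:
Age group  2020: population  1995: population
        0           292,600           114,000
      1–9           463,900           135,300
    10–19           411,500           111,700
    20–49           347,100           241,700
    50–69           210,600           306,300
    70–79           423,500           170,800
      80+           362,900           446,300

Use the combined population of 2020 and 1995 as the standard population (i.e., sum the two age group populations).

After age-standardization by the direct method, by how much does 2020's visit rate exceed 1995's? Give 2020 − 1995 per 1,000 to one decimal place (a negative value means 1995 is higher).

Combined standard total = 4,038,200; weights = 0.1007, 0.1484, 0.1296, 0.1458, 0.1280, 0.1472, 0.2004.
2020: 0.1007×308.86 + 0.1484×209.10 + 0.1296×89.70 + 0.1458×76.66 + 0.1280×149.46 + 0.1472×208.70 + 0.2004×341.55 = 203.2124 per 1,000.
1995: 0.1007×255.04 + 0.1484×132.57 + 0.1296×79.66 + 0.1458×49.56 + 0.1280×66.27 + 0.1472×135.66 + 0.2004×200.46 = 131.5151 per 1,000.
Difference = 203.2124 − 131.5151 = 71.6973.

71.7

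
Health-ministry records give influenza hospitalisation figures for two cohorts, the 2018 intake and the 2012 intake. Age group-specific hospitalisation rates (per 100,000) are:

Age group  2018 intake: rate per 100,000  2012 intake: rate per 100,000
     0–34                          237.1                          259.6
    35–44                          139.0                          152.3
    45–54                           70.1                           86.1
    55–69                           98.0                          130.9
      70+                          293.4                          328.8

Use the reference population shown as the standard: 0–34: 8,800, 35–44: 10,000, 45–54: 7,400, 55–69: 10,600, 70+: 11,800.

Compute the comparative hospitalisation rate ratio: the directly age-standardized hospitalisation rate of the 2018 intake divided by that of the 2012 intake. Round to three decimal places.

0.875

Standard total = 48,600; weights = 0.1811, 0.2058, 0.1523, 0.2181, 0.2428.
The 2018 intake: 0.1811×237.1 + 0.2058×139.0 + 0.1523×70.1 + 0.2181×98.0 + 0.2428×293.4 = 174.8177 per 100,000.
The 2012 intake: 0.1811×259.6 + 0.2058×152.3 + 0.1523×86.1 + 0.2181×130.9 + 0.2428×328.8 = 199.8354 per 100,000.
Ratio = 174.8177 ÷ 199.8354 = 0.87481.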